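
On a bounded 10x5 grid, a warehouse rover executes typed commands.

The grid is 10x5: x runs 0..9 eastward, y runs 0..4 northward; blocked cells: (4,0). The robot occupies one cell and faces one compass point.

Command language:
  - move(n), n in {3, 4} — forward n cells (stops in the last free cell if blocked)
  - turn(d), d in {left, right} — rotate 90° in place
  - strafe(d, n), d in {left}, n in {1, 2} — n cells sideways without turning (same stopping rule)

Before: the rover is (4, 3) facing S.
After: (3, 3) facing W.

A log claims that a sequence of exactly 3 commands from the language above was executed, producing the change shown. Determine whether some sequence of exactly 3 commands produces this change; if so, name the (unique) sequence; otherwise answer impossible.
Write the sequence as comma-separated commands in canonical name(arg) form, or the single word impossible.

key: order matters: swapping strafe(left, 2) and move(3) lands elsewhere
t0: (4, 3) facing S
[1] after strafe(left, 2): (6, 3) facing S
[2] after turn(right): (6, 3) facing W
[3] after move(3): (3, 3) facing W
no rival 3-sequence matches.

strafe(left, 2), turn(right), move(3)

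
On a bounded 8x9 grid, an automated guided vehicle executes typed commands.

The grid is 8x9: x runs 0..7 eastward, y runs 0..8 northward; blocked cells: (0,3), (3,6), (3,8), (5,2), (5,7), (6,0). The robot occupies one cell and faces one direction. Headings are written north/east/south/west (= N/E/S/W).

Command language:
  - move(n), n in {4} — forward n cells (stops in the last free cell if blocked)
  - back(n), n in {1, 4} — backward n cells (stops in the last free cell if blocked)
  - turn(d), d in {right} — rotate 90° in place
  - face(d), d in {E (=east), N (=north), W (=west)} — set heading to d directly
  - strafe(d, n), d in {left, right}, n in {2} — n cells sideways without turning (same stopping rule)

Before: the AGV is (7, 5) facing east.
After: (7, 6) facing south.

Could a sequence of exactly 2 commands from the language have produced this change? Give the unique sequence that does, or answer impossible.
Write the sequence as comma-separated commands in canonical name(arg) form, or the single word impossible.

key: cell and facing (now S) both changed — the 2 commands mix motion and turning
begin: (7, 5) facing east
1. turn(right) → (7, 5) facing south
2. back(1) → (7, 6) facing south
uniquely the one of 81 2-step routes that fits.

turn(right), back(1)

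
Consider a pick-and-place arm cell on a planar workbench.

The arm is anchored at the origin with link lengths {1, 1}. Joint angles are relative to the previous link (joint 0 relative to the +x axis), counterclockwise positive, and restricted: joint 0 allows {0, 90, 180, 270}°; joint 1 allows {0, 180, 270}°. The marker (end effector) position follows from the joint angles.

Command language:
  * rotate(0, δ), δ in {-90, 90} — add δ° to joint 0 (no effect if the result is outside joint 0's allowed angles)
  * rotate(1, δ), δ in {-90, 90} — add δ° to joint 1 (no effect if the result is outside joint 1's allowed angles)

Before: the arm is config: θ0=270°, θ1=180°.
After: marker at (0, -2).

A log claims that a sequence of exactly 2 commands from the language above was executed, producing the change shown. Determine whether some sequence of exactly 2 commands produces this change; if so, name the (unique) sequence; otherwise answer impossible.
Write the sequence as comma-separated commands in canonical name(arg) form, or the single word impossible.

initial: config: θ0=270°, θ1=180°
t=1 rotate(1, 90) ⇒ config: θ0=270°, θ1=270°
t=2 rotate(1, 90) ⇒ config: θ0=270°, θ1=0°
no other 2-command option fits: unique.

rotate(1, 90), rotate(1, 90)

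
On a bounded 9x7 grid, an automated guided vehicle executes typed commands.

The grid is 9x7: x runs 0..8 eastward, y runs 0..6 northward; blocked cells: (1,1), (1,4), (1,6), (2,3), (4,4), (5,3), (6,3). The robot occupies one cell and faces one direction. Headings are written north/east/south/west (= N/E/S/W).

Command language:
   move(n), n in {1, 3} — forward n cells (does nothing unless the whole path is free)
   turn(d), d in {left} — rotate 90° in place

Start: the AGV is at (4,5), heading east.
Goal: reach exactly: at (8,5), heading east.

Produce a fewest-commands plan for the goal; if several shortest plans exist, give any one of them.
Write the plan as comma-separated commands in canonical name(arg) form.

move(1), move(3)

t0: at (4,5), heading east
step 1 (move(1)): at (5,5), heading east
step 2 (move(3)): at (8,5), heading east
nothing shorter than 2 reaches the goal.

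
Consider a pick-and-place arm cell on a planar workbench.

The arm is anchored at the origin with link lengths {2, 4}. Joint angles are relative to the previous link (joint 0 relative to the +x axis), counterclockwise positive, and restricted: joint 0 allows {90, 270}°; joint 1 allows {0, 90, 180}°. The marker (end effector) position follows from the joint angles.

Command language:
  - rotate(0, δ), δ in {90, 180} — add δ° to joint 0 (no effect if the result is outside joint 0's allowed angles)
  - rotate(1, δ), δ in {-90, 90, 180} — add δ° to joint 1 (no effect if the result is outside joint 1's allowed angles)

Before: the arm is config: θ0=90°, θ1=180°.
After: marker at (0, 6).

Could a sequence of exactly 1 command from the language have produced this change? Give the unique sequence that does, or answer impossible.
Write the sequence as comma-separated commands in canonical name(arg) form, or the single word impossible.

start: config: θ0=90°, θ1=180°
t=1 rotate(1, 180) ⇒ config: θ0=90°, θ1=0°
all 5 alternatives checked — unique.

rotate(1, 180)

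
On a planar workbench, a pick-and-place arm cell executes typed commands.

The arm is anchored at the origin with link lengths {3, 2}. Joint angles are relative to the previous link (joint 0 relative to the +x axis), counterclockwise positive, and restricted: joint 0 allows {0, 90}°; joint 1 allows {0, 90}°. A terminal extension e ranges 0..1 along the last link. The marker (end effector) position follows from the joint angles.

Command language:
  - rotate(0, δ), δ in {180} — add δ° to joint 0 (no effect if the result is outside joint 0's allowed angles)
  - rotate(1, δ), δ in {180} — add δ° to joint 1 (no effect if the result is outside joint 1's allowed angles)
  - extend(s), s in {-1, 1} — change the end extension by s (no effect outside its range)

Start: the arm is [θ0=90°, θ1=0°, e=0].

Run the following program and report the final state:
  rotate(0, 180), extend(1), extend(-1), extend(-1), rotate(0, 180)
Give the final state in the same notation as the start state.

initial: [θ0=90°, θ1=0°, e=0]
t=1 rotate(0, 180) ⇒ [θ0=90°, θ1=0°, e=0]
t=2 extend(1) ⇒ [θ0=90°, θ1=0°, e=1]
t=3 extend(-1) ⇒ [θ0=90°, θ1=0°, e=0]
t=4 extend(-1) ⇒ [θ0=90°, θ1=0°, e=0]
t=5 rotate(0, 180) ⇒ [θ0=90°, θ1=0°, e=0]

[θ0=90°, θ1=0°, e=0]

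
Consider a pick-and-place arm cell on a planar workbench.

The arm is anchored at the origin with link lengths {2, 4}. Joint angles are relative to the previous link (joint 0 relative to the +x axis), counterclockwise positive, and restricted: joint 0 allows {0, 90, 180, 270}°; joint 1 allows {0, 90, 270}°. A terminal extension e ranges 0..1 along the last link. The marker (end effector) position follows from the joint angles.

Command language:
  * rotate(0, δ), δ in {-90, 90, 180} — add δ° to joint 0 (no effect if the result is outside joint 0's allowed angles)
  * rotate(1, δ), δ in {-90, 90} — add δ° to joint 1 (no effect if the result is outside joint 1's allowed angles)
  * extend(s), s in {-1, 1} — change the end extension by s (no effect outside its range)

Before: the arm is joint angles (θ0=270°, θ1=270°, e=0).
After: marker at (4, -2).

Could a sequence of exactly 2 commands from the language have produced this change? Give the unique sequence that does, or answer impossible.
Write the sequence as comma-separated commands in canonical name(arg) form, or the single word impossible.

begin: joint angles (θ0=270°, θ1=270°, e=0)
step 1 (rotate(1, 90)): joint angles (θ0=270°, θ1=0°, e=0)
step 2 (rotate(1, 90)): joint angles (θ0=270°, θ1=90°, e=0)
no other 2-command option fits: unique.

rotate(1, 90), rotate(1, 90)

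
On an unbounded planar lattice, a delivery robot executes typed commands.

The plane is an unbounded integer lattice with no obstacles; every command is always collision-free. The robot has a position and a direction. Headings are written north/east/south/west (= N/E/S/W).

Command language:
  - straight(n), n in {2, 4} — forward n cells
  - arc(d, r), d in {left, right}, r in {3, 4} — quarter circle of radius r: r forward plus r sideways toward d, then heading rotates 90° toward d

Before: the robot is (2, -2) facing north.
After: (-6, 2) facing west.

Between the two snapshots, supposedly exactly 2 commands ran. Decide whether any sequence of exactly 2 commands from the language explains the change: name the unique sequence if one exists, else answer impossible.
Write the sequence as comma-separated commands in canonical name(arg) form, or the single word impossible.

key: running straight(4) before arc(left, 4) would end elsewhere — order is forced
initial: (2, -2) facing north
[1] after arc(left, 4): (-2, 2) facing west
[2] after straight(4): (-6, 2) facing west
no other 2-command option fits: unique.

arc(left, 4), straight(4)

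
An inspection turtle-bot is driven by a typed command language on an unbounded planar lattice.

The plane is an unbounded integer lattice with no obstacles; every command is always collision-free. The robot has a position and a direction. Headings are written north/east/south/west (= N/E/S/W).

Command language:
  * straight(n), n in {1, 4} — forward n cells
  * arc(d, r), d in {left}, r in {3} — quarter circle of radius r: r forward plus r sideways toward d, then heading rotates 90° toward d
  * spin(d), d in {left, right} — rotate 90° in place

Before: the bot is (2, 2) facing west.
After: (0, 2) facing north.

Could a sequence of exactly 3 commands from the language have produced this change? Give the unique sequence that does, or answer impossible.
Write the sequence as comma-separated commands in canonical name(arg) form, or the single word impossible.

key: position moved to (0,2) AND the heading swung to N — translation plus rotation needed
initial: (2, 2) facing west
t=1 straight(1) ⇒ (1, 2) facing west
t=2 straight(1) ⇒ (0, 2) facing west
t=3 spin(right) ⇒ (0, 2) facing north
no other 3-command option fits: unique.

straight(1), straight(1), spin(right)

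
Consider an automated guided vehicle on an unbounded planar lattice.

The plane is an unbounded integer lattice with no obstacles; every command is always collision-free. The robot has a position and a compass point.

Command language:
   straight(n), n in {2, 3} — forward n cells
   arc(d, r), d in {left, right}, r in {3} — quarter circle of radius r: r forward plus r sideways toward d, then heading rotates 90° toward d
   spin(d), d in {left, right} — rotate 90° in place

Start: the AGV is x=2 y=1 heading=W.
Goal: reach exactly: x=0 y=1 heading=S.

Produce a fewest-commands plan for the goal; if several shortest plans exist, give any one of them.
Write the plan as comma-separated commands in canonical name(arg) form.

start: x=2 y=1 heading=W
[1] after straight(2): x=0 y=1 heading=W
[2] after spin(left): x=0 y=1 heading=S
nothing shorter than 2 reaches the goal.

straight(2), spin(left)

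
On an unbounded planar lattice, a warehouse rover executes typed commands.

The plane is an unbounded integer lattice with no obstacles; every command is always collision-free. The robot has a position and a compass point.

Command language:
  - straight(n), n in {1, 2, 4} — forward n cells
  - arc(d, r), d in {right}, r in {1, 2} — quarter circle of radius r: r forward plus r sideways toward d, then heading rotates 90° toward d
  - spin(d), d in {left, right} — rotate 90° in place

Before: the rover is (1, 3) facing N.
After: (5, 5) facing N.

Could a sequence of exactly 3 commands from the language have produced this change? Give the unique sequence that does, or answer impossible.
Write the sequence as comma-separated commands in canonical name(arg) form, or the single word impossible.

arc(right, 2), straight(2), spin(left)

key: still facing N at the end — net rotation zero over 3 steps
initial: (1, 3) facing N
step 1 (arc(right, 2)): (3, 5) facing E
step 2 (straight(2)): (5, 5) facing E
step 3 (spin(left)): (5, 5) facing N
all 343 alternatives checked — unique.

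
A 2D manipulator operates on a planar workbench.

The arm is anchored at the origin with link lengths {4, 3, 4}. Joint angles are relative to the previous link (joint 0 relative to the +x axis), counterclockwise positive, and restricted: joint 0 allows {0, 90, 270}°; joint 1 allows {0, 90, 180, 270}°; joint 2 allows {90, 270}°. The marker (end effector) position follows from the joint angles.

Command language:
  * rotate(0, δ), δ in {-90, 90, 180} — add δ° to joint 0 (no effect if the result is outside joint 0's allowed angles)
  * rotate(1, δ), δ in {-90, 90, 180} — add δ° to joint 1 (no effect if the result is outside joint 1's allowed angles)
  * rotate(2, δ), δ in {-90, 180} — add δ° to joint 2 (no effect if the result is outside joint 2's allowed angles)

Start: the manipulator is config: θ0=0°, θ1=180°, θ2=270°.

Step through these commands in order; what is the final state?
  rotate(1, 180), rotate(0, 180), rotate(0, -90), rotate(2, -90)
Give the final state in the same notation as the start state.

begin: config: θ0=0°, θ1=180°, θ2=270°
t=1 rotate(1, 180) ⇒ config: θ0=0°, θ1=0°, θ2=270°
t=2 rotate(0, 180) ⇒ config: θ0=0°, θ1=0°, θ2=270°
t=3 rotate(0, -90) ⇒ config: θ0=270°, θ1=0°, θ2=270°
t=4 rotate(2, -90) ⇒ config: θ0=270°, θ1=0°, θ2=270°

config: θ0=270°, θ1=0°, θ2=270°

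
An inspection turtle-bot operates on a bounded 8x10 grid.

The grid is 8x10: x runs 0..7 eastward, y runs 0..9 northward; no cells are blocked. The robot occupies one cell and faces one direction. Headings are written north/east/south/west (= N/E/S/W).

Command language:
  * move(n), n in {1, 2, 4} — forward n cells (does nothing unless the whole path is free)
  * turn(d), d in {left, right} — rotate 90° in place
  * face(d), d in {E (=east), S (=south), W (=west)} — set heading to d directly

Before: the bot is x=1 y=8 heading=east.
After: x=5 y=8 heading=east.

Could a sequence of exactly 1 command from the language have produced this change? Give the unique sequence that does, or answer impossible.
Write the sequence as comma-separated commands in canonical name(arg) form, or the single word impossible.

key: still facing E — the one step turns nothing
begin: x=1 y=8 heading=east
t=1 move(4) ⇒ x=5 y=8 heading=east
uniquely the one of 8 1-step routes that fits.

move(4)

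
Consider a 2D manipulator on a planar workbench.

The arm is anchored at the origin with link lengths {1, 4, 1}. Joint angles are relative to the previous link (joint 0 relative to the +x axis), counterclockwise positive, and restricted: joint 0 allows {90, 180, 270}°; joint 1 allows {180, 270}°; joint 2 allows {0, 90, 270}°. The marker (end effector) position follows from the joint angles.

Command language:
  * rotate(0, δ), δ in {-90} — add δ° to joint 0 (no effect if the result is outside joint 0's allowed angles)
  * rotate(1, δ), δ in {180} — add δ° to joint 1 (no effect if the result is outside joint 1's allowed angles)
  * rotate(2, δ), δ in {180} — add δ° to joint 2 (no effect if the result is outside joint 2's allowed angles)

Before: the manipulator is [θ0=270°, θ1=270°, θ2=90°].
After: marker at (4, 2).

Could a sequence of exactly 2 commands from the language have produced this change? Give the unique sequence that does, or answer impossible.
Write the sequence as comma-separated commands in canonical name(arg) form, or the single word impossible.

begin: [θ0=270°, θ1=270°, θ2=90°]
t=1 rotate(0, -90) ⇒ [θ0=180°, θ1=270°, θ2=90°]
t=2 rotate(0, -90) ⇒ [θ0=90°, θ1=270°, θ2=90°]
uniquely the one of 9 2-step routes that fits.

rotate(0, -90), rotate(0, -90)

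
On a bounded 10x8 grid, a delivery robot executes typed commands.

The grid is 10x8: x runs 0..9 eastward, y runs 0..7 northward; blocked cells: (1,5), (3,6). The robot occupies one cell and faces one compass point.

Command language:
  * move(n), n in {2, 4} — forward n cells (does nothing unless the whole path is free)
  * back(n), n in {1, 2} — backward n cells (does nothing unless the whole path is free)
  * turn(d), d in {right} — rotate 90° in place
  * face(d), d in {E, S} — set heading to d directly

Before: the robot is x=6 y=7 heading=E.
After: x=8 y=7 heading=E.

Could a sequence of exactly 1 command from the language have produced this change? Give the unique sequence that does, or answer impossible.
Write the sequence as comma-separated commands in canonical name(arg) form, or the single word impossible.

key: still facing E — the one step turns nothing
initial: x=6 y=7 heading=E
[1] after move(2): x=8 y=7 heading=E
uniquely the one of 7 1-step routes that fits.

move(2)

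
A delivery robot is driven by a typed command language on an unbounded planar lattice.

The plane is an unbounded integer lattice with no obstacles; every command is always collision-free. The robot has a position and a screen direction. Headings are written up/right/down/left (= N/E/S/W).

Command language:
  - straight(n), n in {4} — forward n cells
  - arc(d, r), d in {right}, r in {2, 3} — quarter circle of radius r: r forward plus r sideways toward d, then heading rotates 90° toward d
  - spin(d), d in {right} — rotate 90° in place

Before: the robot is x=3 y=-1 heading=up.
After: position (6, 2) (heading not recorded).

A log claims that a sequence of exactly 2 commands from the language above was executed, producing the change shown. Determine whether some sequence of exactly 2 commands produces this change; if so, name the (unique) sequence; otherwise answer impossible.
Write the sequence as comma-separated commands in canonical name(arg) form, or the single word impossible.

arc(right, 3), spin(right)

key: order matters: swapping arc(right, 3) and spin(right) lands elsewhere
begin: x=3 y=-1 heading=up
step 1 (arc(right, 3)): x=6 y=2 heading=right
step 2 (spin(right)): x=6 y=2 heading=down
uniquely the one of 16 2-step routes that fits.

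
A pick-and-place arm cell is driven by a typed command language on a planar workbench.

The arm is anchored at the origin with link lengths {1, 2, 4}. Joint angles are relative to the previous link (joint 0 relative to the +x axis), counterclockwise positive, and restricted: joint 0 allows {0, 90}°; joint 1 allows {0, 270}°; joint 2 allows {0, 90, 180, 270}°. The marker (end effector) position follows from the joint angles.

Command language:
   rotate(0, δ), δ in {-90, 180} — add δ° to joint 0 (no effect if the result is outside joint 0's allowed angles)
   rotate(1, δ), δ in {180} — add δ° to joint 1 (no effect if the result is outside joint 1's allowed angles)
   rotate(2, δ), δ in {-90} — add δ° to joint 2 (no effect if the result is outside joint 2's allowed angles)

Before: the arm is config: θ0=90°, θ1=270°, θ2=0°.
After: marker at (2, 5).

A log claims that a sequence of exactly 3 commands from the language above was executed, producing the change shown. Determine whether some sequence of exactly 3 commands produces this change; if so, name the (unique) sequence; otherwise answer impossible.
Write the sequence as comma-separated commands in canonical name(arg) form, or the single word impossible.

rotate(2, -90), rotate(2, -90), rotate(2, -90)

begin: config: θ0=90°, θ1=270°, θ2=0°
[1] after rotate(2, -90): config: θ0=90°, θ1=270°, θ2=270°
[2] after rotate(2, -90): config: θ0=90°, θ1=270°, θ2=180°
[3] after rotate(2, -90): config: θ0=90°, θ1=270°, θ2=90°
no rival 3-sequence matches.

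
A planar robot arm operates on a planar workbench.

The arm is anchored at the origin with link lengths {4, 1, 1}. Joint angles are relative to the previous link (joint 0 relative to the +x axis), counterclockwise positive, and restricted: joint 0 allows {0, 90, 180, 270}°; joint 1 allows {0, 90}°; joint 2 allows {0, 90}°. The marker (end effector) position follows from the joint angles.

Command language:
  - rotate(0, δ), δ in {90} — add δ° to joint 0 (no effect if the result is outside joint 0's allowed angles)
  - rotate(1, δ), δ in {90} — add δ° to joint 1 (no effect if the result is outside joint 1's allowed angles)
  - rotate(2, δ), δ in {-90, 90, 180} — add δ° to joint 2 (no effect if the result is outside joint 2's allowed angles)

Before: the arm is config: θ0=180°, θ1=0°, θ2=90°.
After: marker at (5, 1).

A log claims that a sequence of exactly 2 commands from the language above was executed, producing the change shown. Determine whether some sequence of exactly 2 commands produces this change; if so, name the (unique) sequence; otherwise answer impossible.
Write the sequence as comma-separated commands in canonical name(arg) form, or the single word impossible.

rotate(0, 90), rotate(0, 90)

begin: config: θ0=180°, θ1=0°, θ2=90°
t=1 rotate(0, 90) ⇒ config: θ0=270°, θ1=0°, θ2=90°
t=2 rotate(0, 90) ⇒ config: θ0=0°, θ1=0°, θ2=90°
no rival 2-sequence matches.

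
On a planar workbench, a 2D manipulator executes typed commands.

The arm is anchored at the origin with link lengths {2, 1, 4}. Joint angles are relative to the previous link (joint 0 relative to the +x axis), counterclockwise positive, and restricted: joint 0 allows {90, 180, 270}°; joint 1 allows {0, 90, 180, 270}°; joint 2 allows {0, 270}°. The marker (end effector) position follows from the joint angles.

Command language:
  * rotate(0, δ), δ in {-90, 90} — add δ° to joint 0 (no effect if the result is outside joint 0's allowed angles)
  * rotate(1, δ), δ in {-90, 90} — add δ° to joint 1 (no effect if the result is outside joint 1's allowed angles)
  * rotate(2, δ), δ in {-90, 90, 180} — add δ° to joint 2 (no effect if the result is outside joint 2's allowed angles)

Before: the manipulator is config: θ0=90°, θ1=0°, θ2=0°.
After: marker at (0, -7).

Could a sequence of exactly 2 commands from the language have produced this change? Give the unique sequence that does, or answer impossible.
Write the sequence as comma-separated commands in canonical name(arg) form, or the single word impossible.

t0: config: θ0=90°, θ1=0°, θ2=0°
step 1 (rotate(0, 90)): config: θ0=180°, θ1=0°, θ2=0°
step 2 (rotate(0, 90)): config: θ0=270°, θ1=0°, θ2=0°
no rival 2-sequence matches.

rotate(0, 90), rotate(0, 90)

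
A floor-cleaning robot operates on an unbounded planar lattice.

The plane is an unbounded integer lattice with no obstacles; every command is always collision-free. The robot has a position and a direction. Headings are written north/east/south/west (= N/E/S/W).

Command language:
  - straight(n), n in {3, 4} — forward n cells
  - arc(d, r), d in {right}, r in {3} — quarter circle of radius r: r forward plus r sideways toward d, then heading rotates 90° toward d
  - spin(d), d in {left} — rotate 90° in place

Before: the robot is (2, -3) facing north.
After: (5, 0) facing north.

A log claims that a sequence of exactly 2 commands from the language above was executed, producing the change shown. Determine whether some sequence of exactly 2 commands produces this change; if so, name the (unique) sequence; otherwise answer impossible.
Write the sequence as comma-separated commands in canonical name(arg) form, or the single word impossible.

key: running spin(left) before arc(right, 3) would end elsewhere — order is forced
begin: (2, -3) facing north
step 1 (arc(right, 3)): (5, 0) facing east
step 2 (spin(left)): (5, 0) facing north
no other 2-command option fits: unique.

arc(right, 3), spin(left)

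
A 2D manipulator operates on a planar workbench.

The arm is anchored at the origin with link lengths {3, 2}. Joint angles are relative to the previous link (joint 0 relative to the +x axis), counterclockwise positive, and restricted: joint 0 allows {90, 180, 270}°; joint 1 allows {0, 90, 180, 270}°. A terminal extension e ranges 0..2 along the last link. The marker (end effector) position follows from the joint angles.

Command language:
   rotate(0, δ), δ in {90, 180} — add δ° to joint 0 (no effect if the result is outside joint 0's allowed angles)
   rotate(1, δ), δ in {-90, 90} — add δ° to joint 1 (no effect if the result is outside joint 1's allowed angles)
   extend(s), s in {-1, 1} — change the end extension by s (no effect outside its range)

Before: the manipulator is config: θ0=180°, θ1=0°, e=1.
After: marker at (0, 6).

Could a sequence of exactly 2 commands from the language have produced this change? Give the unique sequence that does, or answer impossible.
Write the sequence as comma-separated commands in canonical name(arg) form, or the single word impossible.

key: order matters: swapping rotate(0, 90) and rotate(0, 180) lands elsewhere
start: config: θ0=180°, θ1=0°, e=1
[1] after rotate(0, 90): config: θ0=270°, θ1=0°, e=1
[2] after rotate(0, 180): config: θ0=90°, θ1=0°, e=1
uniquely the one of 36 2-step routes that fits.

rotate(0, 90), rotate(0, 180)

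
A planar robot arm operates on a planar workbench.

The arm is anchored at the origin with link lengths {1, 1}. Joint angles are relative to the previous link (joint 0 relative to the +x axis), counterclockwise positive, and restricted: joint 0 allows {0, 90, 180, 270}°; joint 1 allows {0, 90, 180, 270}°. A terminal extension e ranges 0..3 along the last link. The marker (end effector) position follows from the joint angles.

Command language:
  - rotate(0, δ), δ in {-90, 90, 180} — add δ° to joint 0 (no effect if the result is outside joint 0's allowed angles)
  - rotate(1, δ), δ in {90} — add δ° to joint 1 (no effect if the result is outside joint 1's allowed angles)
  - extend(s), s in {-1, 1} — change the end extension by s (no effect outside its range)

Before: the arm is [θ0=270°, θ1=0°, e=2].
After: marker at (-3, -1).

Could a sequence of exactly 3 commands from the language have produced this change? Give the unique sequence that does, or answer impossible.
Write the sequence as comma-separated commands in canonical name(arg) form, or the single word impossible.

rotate(1, 90), rotate(1, 90), rotate(1, 90)

from: [θ0=270°, θ1=0°, e=2]
[1] after rotate(1, 90): [θ0=270°, θ1=90°, e=2]
[2] after rotate(1, 90): [θ0=270°, θ1=180°, e=2]
[3] after rotate(1, 90): [θ0=270°, θ1=270°, e=2]
no other 3-command option fits: unique.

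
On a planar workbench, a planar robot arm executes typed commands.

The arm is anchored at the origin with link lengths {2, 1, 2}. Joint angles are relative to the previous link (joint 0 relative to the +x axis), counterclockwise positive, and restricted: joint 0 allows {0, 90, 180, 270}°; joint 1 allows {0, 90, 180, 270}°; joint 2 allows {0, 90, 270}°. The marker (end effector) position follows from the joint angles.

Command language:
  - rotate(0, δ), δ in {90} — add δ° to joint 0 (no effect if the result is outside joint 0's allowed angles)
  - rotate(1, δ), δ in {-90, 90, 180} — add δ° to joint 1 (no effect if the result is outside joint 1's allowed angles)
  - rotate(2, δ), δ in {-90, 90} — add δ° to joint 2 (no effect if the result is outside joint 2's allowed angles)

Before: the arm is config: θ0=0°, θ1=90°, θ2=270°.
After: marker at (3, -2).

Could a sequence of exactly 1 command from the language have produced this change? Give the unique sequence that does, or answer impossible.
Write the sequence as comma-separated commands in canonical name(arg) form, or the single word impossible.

rotate(1, -90)

start: config: θ0=0°, θ1=90°, θ2=270°
step 1 (rotate(1, -90)): config: θ0=0°, θ1=0°, θ2=270°
all 6 alternatives checked — unique.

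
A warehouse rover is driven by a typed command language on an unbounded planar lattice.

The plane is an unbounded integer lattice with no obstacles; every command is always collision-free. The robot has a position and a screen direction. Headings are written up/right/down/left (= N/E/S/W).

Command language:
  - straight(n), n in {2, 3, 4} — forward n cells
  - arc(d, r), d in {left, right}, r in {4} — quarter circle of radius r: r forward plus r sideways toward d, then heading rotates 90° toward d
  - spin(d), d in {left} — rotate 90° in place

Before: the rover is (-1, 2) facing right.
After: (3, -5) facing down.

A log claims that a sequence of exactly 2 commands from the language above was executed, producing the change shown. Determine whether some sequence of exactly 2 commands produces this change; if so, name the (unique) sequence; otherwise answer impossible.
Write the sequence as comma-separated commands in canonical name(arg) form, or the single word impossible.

arc(right, 4), straight(3)

key: running straight(3) before arc(right, 4) would end elsewhere — order is forced
t0: (-1, 2) facing right
[1] after arc(right, 4): (3, -2) facing down
[2] after straight(3): (3, -5) facing down
no rival 2-sequence matches.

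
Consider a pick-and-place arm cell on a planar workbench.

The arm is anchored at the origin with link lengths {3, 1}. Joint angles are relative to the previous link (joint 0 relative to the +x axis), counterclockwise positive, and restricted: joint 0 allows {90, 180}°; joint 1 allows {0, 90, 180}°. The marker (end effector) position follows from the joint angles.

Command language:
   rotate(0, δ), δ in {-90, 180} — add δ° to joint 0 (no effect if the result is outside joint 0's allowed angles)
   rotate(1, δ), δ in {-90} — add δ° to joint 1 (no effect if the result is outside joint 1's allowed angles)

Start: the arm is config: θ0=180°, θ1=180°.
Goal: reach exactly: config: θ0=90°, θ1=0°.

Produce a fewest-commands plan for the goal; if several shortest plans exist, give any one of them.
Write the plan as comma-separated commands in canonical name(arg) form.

rotate(0, -90), rotate(1, -90), rotate(1, -90)

initial: config: θ0=180°, θ1=180°
step 1 (rotate(0, -90)): config: θ0=90°, θ1=180°
step 2 (rotate(1, -90)): config: θ0=90°, θ1=90°
step 3 (rotate(1, -90)): config: θ0=90°, θ1=0°
minimal: 3 command(s), checked below 3.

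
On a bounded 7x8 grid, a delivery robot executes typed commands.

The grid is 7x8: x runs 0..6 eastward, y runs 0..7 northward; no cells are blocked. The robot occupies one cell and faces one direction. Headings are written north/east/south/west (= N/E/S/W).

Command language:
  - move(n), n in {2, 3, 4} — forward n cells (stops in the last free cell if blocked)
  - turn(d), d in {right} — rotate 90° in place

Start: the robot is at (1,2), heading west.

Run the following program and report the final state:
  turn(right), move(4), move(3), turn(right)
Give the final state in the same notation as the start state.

at (1,7), heading east

start: at (1,2), heading west
step 1 (turn(right)): at (1,2), heading north
step 2 (move(4)): at (1,6), heading north
step 3 (move(3)): at (1,7), heading north
step 4 (turn(right)): at (1,7), heading east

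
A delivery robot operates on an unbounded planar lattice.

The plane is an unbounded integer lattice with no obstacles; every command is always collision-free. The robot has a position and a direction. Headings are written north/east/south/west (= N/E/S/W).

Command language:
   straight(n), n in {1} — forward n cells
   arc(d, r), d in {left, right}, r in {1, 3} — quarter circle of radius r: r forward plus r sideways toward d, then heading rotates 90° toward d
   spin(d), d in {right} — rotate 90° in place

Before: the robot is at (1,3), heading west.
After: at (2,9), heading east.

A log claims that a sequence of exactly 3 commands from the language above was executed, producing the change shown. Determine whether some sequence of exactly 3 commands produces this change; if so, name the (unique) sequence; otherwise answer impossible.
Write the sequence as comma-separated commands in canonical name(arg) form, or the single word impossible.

key: cell and facing (now E) both changed — the 3 commands mix motion and turning
begin: at (1,3), heading west
t=1 arc(right, 3) ⇒ at (-2,6), heading north
t=2 arc(right, 3) ⇒ at (1,9), heading east
t=3 straight(1) ⇒ at (2,9), heading east
all 216 alternatives checked — unique.

arc(right, 3), arc(right, 3), straight(1)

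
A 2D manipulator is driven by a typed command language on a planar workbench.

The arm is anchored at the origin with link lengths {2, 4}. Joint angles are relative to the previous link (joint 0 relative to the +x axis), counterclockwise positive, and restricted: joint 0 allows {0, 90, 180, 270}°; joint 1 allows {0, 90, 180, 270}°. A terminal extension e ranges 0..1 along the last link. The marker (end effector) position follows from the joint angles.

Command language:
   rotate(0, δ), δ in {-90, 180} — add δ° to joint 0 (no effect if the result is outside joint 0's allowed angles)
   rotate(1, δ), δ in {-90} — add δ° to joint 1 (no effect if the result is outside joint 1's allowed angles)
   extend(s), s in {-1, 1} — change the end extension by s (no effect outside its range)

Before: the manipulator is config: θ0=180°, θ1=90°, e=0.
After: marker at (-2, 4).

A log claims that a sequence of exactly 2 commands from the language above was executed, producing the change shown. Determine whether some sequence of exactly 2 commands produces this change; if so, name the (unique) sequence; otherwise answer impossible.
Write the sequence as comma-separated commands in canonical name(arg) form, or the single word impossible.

rotate(1, -90), rotate(1, -90)

from: config: θ0=180°, θ1=90°, e=0
step 1 (rotate(1, -90)): config: θ0=180°, θ1=0°, e=0
step 2 (rotate(1, -90)): config: θ0=180°, θ1=270°, e=0
no other 2-command option fits: unique.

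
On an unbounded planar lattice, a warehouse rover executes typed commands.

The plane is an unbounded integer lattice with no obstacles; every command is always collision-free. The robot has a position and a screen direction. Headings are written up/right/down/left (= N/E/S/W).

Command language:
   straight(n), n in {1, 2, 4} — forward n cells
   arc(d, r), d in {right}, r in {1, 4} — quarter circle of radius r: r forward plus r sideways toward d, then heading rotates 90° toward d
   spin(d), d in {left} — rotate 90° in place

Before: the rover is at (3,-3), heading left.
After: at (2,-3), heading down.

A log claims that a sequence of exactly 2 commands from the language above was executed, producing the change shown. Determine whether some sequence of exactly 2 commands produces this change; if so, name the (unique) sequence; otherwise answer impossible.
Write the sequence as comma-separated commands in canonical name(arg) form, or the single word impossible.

key: running spin(left) before straight(1) would end elsewhere — order is forced
t0: at (3,-3), heading left
step 1 (straight(1)): at (2,-3), heading left
step 2 (spin(left)): at (2,-3), heading down
no rival 2-sequence matches.

straight(1), spin(left)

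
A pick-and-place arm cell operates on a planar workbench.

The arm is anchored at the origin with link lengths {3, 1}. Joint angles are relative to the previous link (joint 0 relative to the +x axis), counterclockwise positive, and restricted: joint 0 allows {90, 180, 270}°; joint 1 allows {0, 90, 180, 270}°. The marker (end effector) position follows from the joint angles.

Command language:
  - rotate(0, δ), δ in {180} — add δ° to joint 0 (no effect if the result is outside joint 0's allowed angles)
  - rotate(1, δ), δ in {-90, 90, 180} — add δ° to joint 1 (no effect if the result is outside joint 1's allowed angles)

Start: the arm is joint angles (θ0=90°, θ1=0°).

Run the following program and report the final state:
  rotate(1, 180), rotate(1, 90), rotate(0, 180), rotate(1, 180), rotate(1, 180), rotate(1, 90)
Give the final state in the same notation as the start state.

joint angles (θ0=270°, θ1=0°)

t0: joint angles (θ0=90°, θ1=0°)
t=1 rotate(1, 180) ⇒ joint angles (θ0=90°, θ1=180°)
t=2 rotate(1, 90) ⇒ joint angles (θ0=90°, θ1=270°)
t=3 rotate(0, 180) ⇒ joint angles (θ0=270°, θ1=270°)
t=4 rotate(1, 180) ⇒ joint angles (θ0=270°, θ1=90°)
t=5 rotate(1, 180) ⇒ joint angles (θ0=270°, θ1=270°)
t=6 rotate(1, 90) ⇒ joint angles (θ0=270°, θ1=0°)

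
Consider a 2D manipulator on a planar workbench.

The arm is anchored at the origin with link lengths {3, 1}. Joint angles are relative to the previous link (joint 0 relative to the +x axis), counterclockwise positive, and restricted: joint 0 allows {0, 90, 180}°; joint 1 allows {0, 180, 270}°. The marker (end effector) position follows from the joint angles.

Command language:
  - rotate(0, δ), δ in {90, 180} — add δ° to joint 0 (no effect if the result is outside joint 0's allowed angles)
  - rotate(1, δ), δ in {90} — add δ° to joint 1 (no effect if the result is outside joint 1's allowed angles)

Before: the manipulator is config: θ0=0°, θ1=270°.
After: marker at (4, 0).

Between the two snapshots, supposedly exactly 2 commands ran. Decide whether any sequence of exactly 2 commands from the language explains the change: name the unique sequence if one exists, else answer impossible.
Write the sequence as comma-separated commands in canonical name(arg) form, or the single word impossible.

t0: config: θ0=0°, θ1=270°
t=1 rotate(1, 90) ⇒ config: θ0=0°, θ1=0°
t=2 rotate(1, 90) ⇒ config: θ0=0°, θ1=0°
no other 2-command option fits: unique.

rotate(1, 90), rotate(1, 90)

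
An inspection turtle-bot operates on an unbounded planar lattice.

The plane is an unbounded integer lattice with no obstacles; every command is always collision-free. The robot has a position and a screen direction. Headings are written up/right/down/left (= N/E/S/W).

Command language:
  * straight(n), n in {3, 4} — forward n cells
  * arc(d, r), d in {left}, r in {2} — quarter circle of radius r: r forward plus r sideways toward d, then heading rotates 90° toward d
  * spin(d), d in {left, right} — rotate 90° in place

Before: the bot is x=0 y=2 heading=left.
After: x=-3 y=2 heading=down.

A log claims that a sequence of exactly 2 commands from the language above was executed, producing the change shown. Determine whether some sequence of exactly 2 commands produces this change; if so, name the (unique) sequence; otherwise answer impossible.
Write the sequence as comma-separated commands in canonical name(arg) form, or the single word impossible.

key: cell and facing (now S) both changed — the 2 commands mix motion and turning
initial: x=0 y=2 heading=left
t=1 straight(3) ⇒ x=-3 y=2 heading=left
t=2 spin(left) ⇒ x=-3 y=2 heading=down
no rival 2-sequence matches.

straight(3), spin(left)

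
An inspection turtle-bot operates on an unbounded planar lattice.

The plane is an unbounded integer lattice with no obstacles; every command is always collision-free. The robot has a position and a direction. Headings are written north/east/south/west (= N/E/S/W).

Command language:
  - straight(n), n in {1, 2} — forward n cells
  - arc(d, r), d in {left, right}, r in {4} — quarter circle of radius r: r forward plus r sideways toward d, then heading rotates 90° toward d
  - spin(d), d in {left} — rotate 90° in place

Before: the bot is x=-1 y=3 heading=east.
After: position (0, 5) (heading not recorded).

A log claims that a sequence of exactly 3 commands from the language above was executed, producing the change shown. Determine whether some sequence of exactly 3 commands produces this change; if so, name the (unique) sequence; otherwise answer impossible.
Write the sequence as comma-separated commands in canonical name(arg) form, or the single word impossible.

key: running straight(2) before straight(1) would end elsewhere — order is forced
start: x=-1 y=3 heading=east
1. straight(1) → x=0 y=3 heading=east
2. spin(left) → x=0 y=3 heading=north
3. straight(2) → x=0 y=5 heading=north
uniquely the one of 125 3-step routes that fits.

straight(1), spin(left), straight(2)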